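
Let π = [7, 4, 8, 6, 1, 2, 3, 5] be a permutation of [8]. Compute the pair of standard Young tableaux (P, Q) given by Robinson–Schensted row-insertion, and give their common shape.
P = [1, 2, 3, 5] / [4, 6] / [7, 8];  Q = [1, 3, 7, 8] / [2, 4] / [5, 6];  common shape = (4, 2, 2)

Row-insert the values π_1, π_2, … into P one at a time, bumping the leftmost entry strictly greater than the inserted value down to the next row. The recording tableau Q records, in position (i, j), the step at which that cell was added to P.
  Insert 7 (step 1): P = [7];  Q = [1]
  Insert 4 (step 2): P = [4] / [7];  Q = [1] / [2]
  Insert 8 (step 3): P = [4, 8] / [7];  Q = [1, 3] / [2]
  Insert 6 (step 4): P = [4, 6] / [7, 8];  Q = [1, 3] / [2, 4]
  Insert 1 (step 5): P = [1, 6] / [4, 8] / [7];  Q = [1, 3] / [2, 4] / [5]
  Insert 2 (step 6): P = [1, 2] / [4, 6] / [7, 8];  Q = [1, 3] / [2, 4] / [5, 6]
  Insert 3 (step 7): P = [1, 2, 3] / [4, 6] / [7, 8];  Q = [1, 3, 7] / [2, 4] / [5, 6]
  Insert 5 (step 8): P = [1, 2, 3, 5] / [4, 6] / [7, 8];  Q = [1, 3, 7, 8] / [2, 4] / [5, 6]
Final shape: (4, 2, 2).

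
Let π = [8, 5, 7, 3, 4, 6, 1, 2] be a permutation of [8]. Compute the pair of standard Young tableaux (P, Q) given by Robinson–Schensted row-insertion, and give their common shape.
P = [1, 2, 6] / [3, 4] / [5, 7] / [8];  Q = [1, 3, 6] / [2, 5] / [4, 8] / [7];  common shape = (3, 2, 2, 1)

Row-insert the values π_1, π_2, … into P one at a time, bumping the leftmost entry strictly greater than the inserted value down to the next row. The recording tableau Q records, in position (i, j), the step at which that cell was added to P.
  Insert 8 (step 1): P = [8];  Q = [1]
  Insert 5 (step 2): P = [5] / [8];  Q = [1] / [2]
  Insert 7 (step 3): P = [5, 7] / [8];  Q = [1, 3] / [2]
  Insert 3 (step 4): P = [3, 7] / [5] / [8];  Q = [1, 3] / [2] / [4]
  Insert 4 (step 5): P = [3, 4] / [5, 7] / [8];  Q = [1, 3] / [2, 5] / [4]
  Insert 6 (step 6): P = [3, 4, 6] / [5, 7] / [8];  Q = [1, 3, 6] / [2, 5] / [4]
  Insert 1 (step 7): P = [1, 4, 6] / [3, 7] / [5] / [8];  Q = [1, 3, 6] / [2, 5] / [4] / [7]
  Insert 2 (step 8): P = [1, 2, 6] / [3, 4] / [5, 7] / [8];  Q = [1, 3, 6] / [2, 5] / [4, 8] / [7]
Final shape: (3, 2, 2, 1).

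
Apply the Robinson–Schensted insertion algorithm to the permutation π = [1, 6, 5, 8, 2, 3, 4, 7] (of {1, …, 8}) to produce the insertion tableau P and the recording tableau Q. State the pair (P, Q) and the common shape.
P = [1, 2, 3, 4, 7] / [5, 8] / [6];  Q = [1, 2, 4, 7, 8] / [3, 6] / [5];  common shape = (5, 2, 1)

Row-insert the values π_1, π_2, … into P one at a time, bumping the leftmost entry strictly greater than the inserted value down to the next row. The recording tableau Q records, in position (i, j), the step at which that cell was added to P.
  Insert 1 (step 1): P = [1];  Q = [1]
  Insert 6 (step 2): P = [1, 6];  Q = [1, 2]
  Insert 5 (step 3): P = [1, 5] / [6];  Q = [1, 2] / [3]
  Insert 8 (step 4): P = [1, 5, 8] / [6];  Q = [1, 2, 4] / [3]
  Insert 2 (step 5): P = [1, 2, 8] / [5] / [6];  Q = [1, 2, 4] / [3] / [5]
  Insert 3 (step 6): P = [1, 2, 3] / [5, 8] / [6];  Q = [1, 2, 4] / [3, 6] / [5]
  Insert 4 (step 7): P = [1, 2, 3, 4] / [5, 8] / [6];  Q = [1, 2, 4, 7] / [3, 6] / [5]
  Insert 7 (step 8): P = [1, 2, 3, 4, 7] / [5, 8] / [6];  Q = [1, 2, 4, 7, 8] / [3, 6] / [5]
Final shape: (5, 2, 1).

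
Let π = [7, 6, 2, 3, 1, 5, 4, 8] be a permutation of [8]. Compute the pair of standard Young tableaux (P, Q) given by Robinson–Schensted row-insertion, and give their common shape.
P = [1, 3, 4, 8] / [2, 5] / [6] / [7];  Q = [1, 4, 6, 8] / [2, 7] / [3] / [5];  common shape = (4, 2, 1, 1)

Row-insert the values π_1, π_2, … into P one at a time, bumping the leftmost entry strictly greater than the inserted value down to the next row. The recording tableau Q records, in position (i, j), the step at which that cell was added to P.
  Insert 7 (step 1): P = [7];  Q = [1]
  Insert 6 (step 2): P = [6] / [7];  Q = [1] / [2]
  Insert 2 (step 3): P = [2] / [6] / [7];  Q = [1] / [2] / [3]
  Insert 3 (step 4): P = [2, 3] / [6] / [7];  Q = [1, 4] / [2] / [3]
  Insert 1 (step 5): P = [1, 3] / [2] / [6] / [7];  Q = [1, 4] / [2] / [3] / [5]
  Insert 5 (step 6): P = [1, 3, 5] / [2] / [6] / [7];  Q = [1, 4, 6] / [2] / [3] / [5]
  Insert 4 (step 7): P = [1, 3, 4] / [2, 5] / [6] / [7];  Q = [1, 4, 6] / [2, 7] / [3] / [5]
  Insert 8 (step 8): P = [1, 3, 4, 8] / [2, 5] / [6] / [7];  Q = [1, 4, 6, 8] / [2, 7] / [3] / [5]
Final shape: (4, 2, 1, 1).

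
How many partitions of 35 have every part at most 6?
p(35, parts ≤ 6) = 2172

Use the recurrence p(n, m) = p(n, m−1) + p(n−m, m): either the largest part is < m (count p(n, m−1)) or the largest part is exactly m (remove one copy of m, count p(n−m, m)). With p(0, ·) = 1 this gives p(35, parts ≤ 6) = 2172. (By conjugating Young diagrams, this also counts partitions of 35 into at most 6 parts.)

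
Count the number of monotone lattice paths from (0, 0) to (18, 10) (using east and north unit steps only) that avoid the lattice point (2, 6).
Number of paths = 12987450

Total paths from (0, 0) to (18, 10): C(28, 18) = 13123110. Paths through (2, 6): (paths (0, 0) → (2, 6)) × (paths (2, 6) → (18, 10)) = C(8, 2) · C(20, 16) = 28 · 4845 = 135660. Avoidance count = 13123110 − 135660 = 12987450.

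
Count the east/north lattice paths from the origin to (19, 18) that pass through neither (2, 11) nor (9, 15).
Number of paths = 17279051284

Inclusion–exclusion. Total paths: C(37, 19) = 17672631900. Through P₁: C(13, 2)·C(24, 17) = 26996112. Through P₂: C(24, 9)·C(13, 10) = 373946144. Since P₁ is strictly southwest of P₂, a monotone path through both must visit P₁ then P₂; paths through both = C(13, 2)·C(11, 7)·C(13, 10) = 7361640. Avoid both = 17672631900 − 26996112 − 373946144 + 7361640 = 17279051284.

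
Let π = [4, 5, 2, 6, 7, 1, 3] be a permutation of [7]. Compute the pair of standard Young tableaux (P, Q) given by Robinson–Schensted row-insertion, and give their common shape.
P = [1, 3, 6, 7] / [2, 5] / [4];  Q = [1, 2, 4, 5] / [3, 7] / [6];  common shape = (4, 2, 1)

Row-insert the values π_1, π_2, … into P one at a time, bumping the leftmost entry strictly greater than the inserted value down to the next row. The recording tableau Q records, in position (i, j), the step at which that cell was added to P.
  Insert 4 (step 1): P = [4];  Q = [1]
  Insert 5 (step 2): P = [4, 5];  Q = [1, 2]
  Insert 2 (step 3): P = [2, 5] / [4];  Q = [1, 2] / [3]
  Insert 6 (step 4): P = [2, 5, 6] / [4];  Q = [1, 2, 4] / [3]
  Insert 7 (step 5): P = [2, 5, 6, 7] / [4];  Q = [1, 2, 4, 5] / [3]
  Insert 1 (step 6): P = [1, 5, 6, 7] / [2] / [4];  Q = [1, 2, 4, 5] / [3] / [6]
  Insert 3 (step 7): P = [1, 3, 6, 7] / [2, 5] / [4];  Q = [1, 2, 4, 5] / [3, 7] / [6]
Final shape: (4, 2, 1).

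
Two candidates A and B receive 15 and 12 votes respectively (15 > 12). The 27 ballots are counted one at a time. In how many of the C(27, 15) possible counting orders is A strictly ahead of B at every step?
Strict-lead orderings = 1931540

Total orderings of the 27 votes with 15 for A: C(27, 15) = 17383860. By the Bertrand ballot formula (Cycle Lemma / reflection principle), the number of orderings in which A is strictly ahead of B throughout is (p − q)/(p + q) · C(p + q, p) = (15 − 12)/(15 + 12) · 17383860 = 1931540.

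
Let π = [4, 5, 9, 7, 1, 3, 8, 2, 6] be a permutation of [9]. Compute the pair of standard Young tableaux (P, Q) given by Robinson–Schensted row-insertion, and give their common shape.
P = [1, 2, 6, 8] / [3, 5, 7] / [4] / [9];  Q = [1, 2, 3, 7] / [4, 6, 9] / [5] / [8];  common shape = (4, 3, 1, 1)

Row-insert the values π_1, π_2, … into P one at a time, bumping the leftmost entry strictly greater than the inserted value down to the next row. The recording tableau Q records, in position (i, j), the step at which that cell was added to P.
  Insert 4 (step 1): P = [4];  Q = [1]
  Insert 5 (step 2): P = [4, 5];  Q = [1, 2]
  Insert 9 (step 3): P = [4, 5, 9];  Q = [1, 2, 3]
  Insert 7 (step 4): P = [4, 5, 7] / [9];  Q = [1, 2, 3] / [4]
  Insert 1 (step 5): P = [1, 5, 7] / [4] / [9];  Q = [1, 2, 3] / [4] / [5]
  Insert 3 (step 6): P = [1, 3, 7] / [4, 5] / [9];  Q = [1, 2, 3] / [4, 6] / [5]
  Insert 8 (step 7): P = [1, 3, 7, 8] / [4, 5] / [9];  Q = [1, 2, 3, 7] / [4, 6] / [5]
  Insert 2 (step 8): P = [1, 2, 7, 8] / [3, 5] / [4] / [9];  Q = [1, 2, 3, 7] / [4, 6] / [5] / [8]
  Insert 6 (step 9): P = [1, 2, 6, 8] / [3, 5, 7] / [4] / [9];  Q = [1, 2, 3, 7] / [4, 6, 9] / [5] / [8]
Final shape: (4, 3, 1, 1).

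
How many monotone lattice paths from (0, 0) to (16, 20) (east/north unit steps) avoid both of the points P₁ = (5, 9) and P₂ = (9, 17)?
Number of paths = 5639570046

Inclusion–exclusion. Total paths: C(36, 16) = 7307872110. Through P₁: C(14, 5)·C(22, 11) = 1412274864. Through P₂: C(26, 9)·C(10, 7) = 374946000. Since P₁ is strictly southwest of P₂, a monotone path through both must visit P₁ then P₂; paths through both = C(14, 5)·C(12, 4)·C(10, 7) = 118918800. Avoid both = 7307872110 − 1412274864 − 374946000 + 118918800 = 5639570046.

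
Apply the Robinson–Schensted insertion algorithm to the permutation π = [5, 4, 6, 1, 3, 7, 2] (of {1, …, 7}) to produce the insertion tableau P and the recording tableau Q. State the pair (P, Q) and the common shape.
P = [1, 2, 7] / [3, 6] / [4] / [5];  Q = [1, 3, 6] / [2, 5] / [4] / [7];  common shape = (3, 2, 1, 1)

Row-insert the values π_1, π_2, … into P one at a time, bumping the leftmost entry strictly greater than the inserted value down to the next row. The recording tableau Q records, in position (i, j), the step at which that cell was added to P.
  Insert 5 (step 1): P = [5];  Q = [1]
  Insert 4 (step 2): P = [4] / [5];  Q = [1] / [2]
  Insert 6 (step 3): P = [4, 6] / [5];  Q = [1, 3] / [2]
  Insert 1 (step 4): P = [1, 6] / [4] / [5];  Q = [1, 3] / [2] / [4]
  Insert 3 (step 5): P = [1, 3] / [4, 6] / [5];  Q = [1, 3] / [2, 5] / [4]
  Insert 7 (step 6): P = [1, 3, 7] / [4, 6] / [5];  Q = [1, 3, 6] / [2, 5] / [4]
  Insert 2 (step 7): P = [1, 2, 7] / [3, 6] / [4] / [5];  Q = [1, 3, 6] / [2, 5] / [4] / [7]
Final shape: (3, 2, 1, 1).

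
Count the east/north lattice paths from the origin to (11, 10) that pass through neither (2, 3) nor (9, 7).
Number of paths = 156916

Inclusion–exclusion. Total paths: C(21, 11) = 352716. Through P₁: C(5, 2)·C(16, 9) = 114400. Through P₂: C(16, 9)·C(5, 2) = 114400. Since P₁ is strictly southwest of P₂, a monotone path through both must visit P₁ then P₂; paths through both = C(5, 2)·C(11, 7)·C(5, 2) = 33000. Avoid both = 352716 − 114400 − 114400 + 33000 = 156916.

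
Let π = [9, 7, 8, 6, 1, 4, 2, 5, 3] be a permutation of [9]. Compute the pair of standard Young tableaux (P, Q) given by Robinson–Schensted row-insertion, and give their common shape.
P = [1, 2, 3] / [4, 5] / [6, 8] / [7] / [9];  Q = [1, 3, 8] / [2, 6] / [4, 9] / [5] / [7];  common shape = (3, 2, 2, 1, 1)

Row-insert the values π_1, π_2, … into P one at a time, bumping the leftmost entry strictly greater than the inserted value down to the next row. The recording tableau Q records, in position (i, j), the step at which that cell was added to P.
  Insert 9 (step 1): P = [9];  Q = [1]
  Insert 7 (step 2): P = [7] / [9];  Q = [1] / [2]
  Insert 8 (step 3): P = [7, 8] / [9];  Q = [1, 3] / [2]
  Insert 6 (step 4): P = [6, 8] / [7] / [9];  Q = [1, 3] / [2] / [4]
  Insert 1 (step 5): P = [1, 8] / [6] / [7] / [9];  Q = [1, 3] / [2] / [4] / [5]
  Insert 4 (step 6): P = [1, 4] / [6, 8] / [7] / [9];  Q = [1, 3] / [2, 6] / [4] / [5]
  Insert 2 (step 7): P = [1, 2] / [4, 8] / [6] / [7] / [9];  Q = [1, 3] / [2, 6] / [4] / [5] / [7]
  Insert 5 (step 8): P = [1, 2, 5] / [4, 8] / [6] / [7] / [9];  Q = [1, 3, 8] / [2, 6] / [4] / [5] / [7]
  Insert 3 (step 9): P = [1, 2, 3] / [4, 5] / [6, 8] / [7] / [9];  Q = [1, 3, 8] / [2, 6] / [4, 9] / [5] / [7]
Final shape: (3, 2, 2, 1, 1).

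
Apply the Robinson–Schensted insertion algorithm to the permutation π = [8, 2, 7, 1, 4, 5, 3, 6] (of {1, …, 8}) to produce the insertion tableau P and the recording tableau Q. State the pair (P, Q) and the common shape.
P = [1, 3, 5, 6] / [2, 4] / [7] / [8];  Q = [1, 3, 6, 8] / [2, 5] / [4] / [7];  common shape = (4, 2, 1, 1)

Row-insert the values π_1, π_2, … into P one at a time, bumping the leftmost entry strictly greater than the inserted value down to the next row. The recording tableau Q records, in position (i, j), the step at which that cell was added to P.
  Insert 8 (step 1): P = [8];  Q = [1]
  Insert 2 (step 2): P = [2] / [8];  Q = [1] / [2]
  Insert 7 (step 3): P = [2, 7] / [8];  Q = [1, 3] / [2]
  Insert 1 (step 4): P = [1, 7] / [2] / [8];  Q = [1, 3] / [2] / [4]
  Insert 4 (step 5): P = [1, 4] / [2, 7] / [8];  Q = [1, 3] / [2, 5] / [4]
  Insert 5 (step 6): P = [1, 4, 5] / [2, 7] / [8];  Q = [1, 3, 6] / [2, 5] / [4]
  Insert 3 (step 7): P = [1, 3, 5] / [2, 4] / [7] / [8];  Q = [1, 3, 6] / [2, 5] / [4] / [7]
  Insert 6 (step 8): P = [1, 3, 5, 6] / [2, 4] / [7] / [8];  Q = [1, 3, 6, 8] / [2, 5] / [4] / [7]
Final shape: (4, 2, 1, 1).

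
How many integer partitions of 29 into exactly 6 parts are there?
p(29, 6 parts) = 454

Partitions of n into exactly k parts are in bijection with partitions of n − k into at most k parts (subtract 1 from each part). So p(29, exactly 6) = p(23, parts ≤ 6). Computing via the recurrence p(m, j) = p(m, j−1) + p(m−j, j) gives 454.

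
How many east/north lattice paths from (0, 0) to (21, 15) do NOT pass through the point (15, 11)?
Number of paths = 3945408960

Total paths from (0, 0) to (21, 15): C(36, 21) = 5567902560. Paths through (15, 11): (paths (0, 0) → (15, 11)) × (paths (15, 11) → (21, 15)) = C(26, 15) · C(10, 6) = 7726160 · 210 = 1622493600. Avoidance count = 5567902560 − 1622493600 = 3945408960.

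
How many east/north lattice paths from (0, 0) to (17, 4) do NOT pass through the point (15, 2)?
Number of paths = 5169

Total paths from (0, 0) to (17, 4): C(21, 17) = 5985. Paths through (15, 2): (paths (0, 0) → (15, 2)) × (paths (15, 2) → (17, 4)) = C(17, 15) · C(4, 2) = 136 · 6 = 816. Avoidance count = 5985 − 816 = 5169.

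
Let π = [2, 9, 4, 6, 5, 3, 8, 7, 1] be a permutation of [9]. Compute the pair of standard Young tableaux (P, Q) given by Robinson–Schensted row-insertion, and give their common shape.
P = [1, 3, 5, 7] / [2, 8] / [4] / [6] / [9];  Q = [1, 2, 4, 7] / [3, 8] / [5] / [6] / [9];  common shape = (4, 2, 1, 1, 1)

Row-insert the values π_1, π_2, … into P one at a time, bumping the leftmost entry strictly greater than the inserted value down to the next row. The recording tableau Q records, in position (i, j), the step at which that cell was added to P.
  Insert 2 (step 1): P = [2];  Q = [1]
  Insert 9 (step 2): P = [2, 9];  Q = [1, 2]
  Insert 4 (step 3): P = [2, 4] / [9];  Q = [1, 2] / [3]
  Insert 6 (step 4): P = [2, 4, 6] / [9];  Q = [1, 2, 4] / [3]
  Insert 5 (step 5): P = [2, 4, 5] / [6] / [9];  Q = [1, 2, 4] / [3] / [5]
  Insert 3 (step 6): P = [2, 3, 5] / [4] / [6] / [9];  Q = [1, 2, 4] / [3] / [5] / [6]
  Insert 8 (step 7): P = [2, 3, 5, 8] / [4] / [6] / [9];  Q = [1, 2, 4, 7] / [3] / [5] / [6]
  Insert 7 (step 8): P = [2, 3, 5, 7] / [4, 8] / [6] / [9];  Q = [1, 2, 4, 7] / [3, 8] / [5] / [6]
  Insert 1 (step 9): P = [1, 3, 5, 7] / [2, 8] / [4] / [6] / [9];  Q = [1, 2, 4, 7] / [3, 8] / [5] / [6] / [9]
Final shape: (4, 2, 1, 1, 1).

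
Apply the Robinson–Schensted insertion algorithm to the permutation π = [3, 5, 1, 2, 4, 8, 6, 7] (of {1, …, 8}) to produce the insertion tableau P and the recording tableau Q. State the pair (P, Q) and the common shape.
P = [1, 2, 4, 6, 7] / [3, 5, 8];  Q = [1, 2, 5, 6, 8] / [3, 4, 7];  common shape = (5, 3)

Row-insert the values π_1, π_2, … into P one at a time, bumping the leftmost entry strictly greater than the inserted value down to the next row. The recording tableau Q records, in position (i, j), the step at which that cell was added to P.
  Insert 3 (step 1): P = [3];  Q = [1]
  Insert 5 (step 2): P = [3, 5];  Q = [1, 2]
  Insert 1 (step 3): P = [1, 5] / [3];  Q = [1, 2] / [3]
  Insert 2 (step 4): P = [1, 2] / [3, 5];  Q = [1, 2] / [3, 4]
  Insert 4 (step 5): P = [1, 2, 4] / [3, 5];  Q = [1, 2, 5] / [3, 4]
  Insert 8 (step 6): P = [1, 2, 4, 8] / [3, 5];  Q = [1, 2, 5, 6] / [3, 4]
  Insert 6 (step 7): P = [1, 2, 4, 6] / [3, 5, 8];  Q = [1, 2, 5, 6] / [3, 4, 7]
  Insert 7 (step 8): P = [1, 2, 4, 6, 7] / [3, 5, 8];  Q = [1, 2, 5, 6, 8] / [3, 4, 7]
Final shape: (5, 3).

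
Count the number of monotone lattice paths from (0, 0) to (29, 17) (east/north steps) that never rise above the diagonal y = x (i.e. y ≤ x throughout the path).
Number of paths = 758201178306

By the reflection principle (André's argument), the number of monotone paths to (29, 17) with n ≤ m that never go above y = x is C(46, 29) − C(46, 30) = 1749695026860 − 991493848554 = 758201178306.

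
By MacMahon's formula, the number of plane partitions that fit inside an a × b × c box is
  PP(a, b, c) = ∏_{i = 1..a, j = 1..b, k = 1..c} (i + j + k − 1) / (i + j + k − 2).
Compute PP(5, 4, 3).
PP(5, 4, 3) = 116424

Evaluate the triple product over i = 1..5, j = 1..4, k = 1..3. The factors are (2/1) · (3/2) · (4/3) · (3/2) · (4/3) · (5/4) · (4/3) · (5/4) · … (60 factors total). The numerators and denominators telescope so the product is an integer; carrying out the multiplication exactly gives PP(5, 4, 3) = 116424.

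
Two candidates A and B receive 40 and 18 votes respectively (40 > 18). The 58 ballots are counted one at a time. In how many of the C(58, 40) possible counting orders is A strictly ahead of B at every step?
Strict-lead orderings = 170679037933635

Total orderings of the 58 votes with 40 for A: C(58, 40) = 449972009097765. By the Bertrand ballot formula (Cycle Lemma / reflection principle), the number of orderings in which A is strictly ahead of B throughout is (p − q)/(p + q) · C(p + q, p) = (40 − 18)/(40 + 18) · 449972009097765 = 170679037933635.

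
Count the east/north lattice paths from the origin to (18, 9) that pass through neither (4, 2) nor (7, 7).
Number of paths = 2740449

Inclusion–exclusion. Total paths: C(27, 18) = 4686825. Through P₁: C(6, 4)·C(21, 14) = 1744200. Through P₂: C(14, 7)·C(13, 11) = 267696. Since P₁ is strictly southwest of P₂, a monotone path through both must visit P₁ then P₂; paths through both = C(6, 4)·C(8, 3)·C(13, 11) = 65520. Avoid both = 4686825 − 1744200 − 267696 + 65520 = 2740449.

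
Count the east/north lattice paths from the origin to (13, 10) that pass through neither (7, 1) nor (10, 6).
Number of paths = 839426

Inclusion–exclusion. Total paths: C(23, 13) = 1144066. Through P₁: C(8, 7)·C(15, 6) = 40040. Through P₂: C(16, 10)·C(7, 3) = 280280. Since P₁ is strictly southwest of P₂, a monotone path through both must visit P₁ then P₂; paths through both = C(8, 7)·C(8, 3)·C(7, 3) = 15680. Avoid both = 1144066 − 40040 − 280280 + 15680 = 839426.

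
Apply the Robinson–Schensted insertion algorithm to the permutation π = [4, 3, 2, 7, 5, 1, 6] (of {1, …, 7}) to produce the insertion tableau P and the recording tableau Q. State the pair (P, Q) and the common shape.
P = [1, 5, 6] / [2, 7] / [3] / [4];  Q = [1, 4, 7] / [2, 5] / [3] / [6];  common shape = (3, 2, 1, 1)

Row-insert the values π_1, π_2, … into P one at a time, bumping the leftmost entry strictly greater than the inserted value down to the next row. The recording tableau Q records, in position (i, j), the step at which that cell was added to P.
  Insert 4 (step 1): P = [4];  Q = [1]
  Insert 3 (step 2): P = [3] / [4];  Q = [1] / [2]
  Insert 2 (step 3): P = [2] / [3] / [4];  Q = [1] / [2] / [3]
  Insert 7 (step 4): P = [2, 7] / [3] / [4];  Q = [1, 4] / [2] / [3]
  Insert 5 (step 5): P = [2, 5] / [3, 7] / [4];  Q = [1, 4] / [2, 5] / [3]
  Insert 1 (step 6): P = [1, 5] / [2, 7] / [3] / [4];  Q = [1, 4] / [2, 5] / [3] / [6]
  Insert 6 (step 7): P = [1, 5, 6] / [2, 7] / [3] / [4];  Q = [1, 4, 7] / [2, 5] / [3] / [6]
Final shape: (3, 2, 1, 1).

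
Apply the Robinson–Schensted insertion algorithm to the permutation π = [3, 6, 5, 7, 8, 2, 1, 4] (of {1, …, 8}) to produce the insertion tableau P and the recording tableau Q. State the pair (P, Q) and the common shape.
P = [1, 4, 7, 8] / [2, 5] / [3] / [6];  Q = [1, 2, 4, 5] / [3, 8] / [6] / [7];  common shape = (4, 2, 1, 1)

Row-insert the values π_1, π_2, … into P one at a time, bumping the leftmost entry strictly greater than the inserted value down to the next row. The recording tableau Q records, in position (i, j), the step at which that cell was added to P.
  Insert 3 (step 1): P = [3];  Q = [1]
  Insert 6 (step 2): P = [3, 6];  Q = [1, 2]
  Insert 5 (step 3): P = [3, 5] / [6];  Q = [1, 2] / [3]
  Insert 7 (step 4): P = [3, 5, 7] / [6];  Q = [1, 2, 4] / [3]
  Insert 8 (step 5): P = [3, 5, 7, 8] / [6];  Q = [1, 2, 4, 5] / [3]
  Insert 2 (step 6): P = [2, 5, 7, 8] / [3] / [6];  Q = [1, 2, 4, 5] / [3] / [6]
  Insert 1 (step 7): P = [1, 5, 7, 8] / [2] / [3] / [6];  Q = [1, 2, 4, 5] / [3] / [6] / [7]
  Insert 4 (step 8): P = [1, 4, 7, 8] / [2, 5] / [3] / [6];  Q = [1, 2, 4, 5] / [3, 8] / [6] / [7]
Final shape: (4, 2, 1, 1).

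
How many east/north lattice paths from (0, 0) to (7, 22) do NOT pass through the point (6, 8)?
Number of paths = 1515735

Total paths from (0, 0) to (7, 22): C(29, 7) = 1560780. Paths through (6, 8): (paths (0, 0) → (6, 8)) × (paths (6, 8) → (7, 22)) = C(14, 6) · C(15, 1) = 3003 · 15 = 45045. Avoidance count = 1560780 − 45045 = 1515735.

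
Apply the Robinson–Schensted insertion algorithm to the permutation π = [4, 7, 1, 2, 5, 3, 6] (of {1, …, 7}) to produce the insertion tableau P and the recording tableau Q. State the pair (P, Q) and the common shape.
P = [1, 2, 3, 6] / [4, 5] / [7];  Q = [1, 2, 5, 7] / [3, 4] / [6];  common shape = (4, 2, 1)

Row-insert the values π_1, π_2, … into P one at a time, bumping the leftmost entry strictly greater than the inserted value down to the next row. The recording tableau Q records, in position (i, j), the step at which that cell was added to P.
  Insert 4 (step 1): P = [4];  Q = [1]
  Insert 7 (step 2): P = [4, 7];  Q = [1, 2]
  Insert 1 (step 3): P = [1, 7] / [4];  Q = [1, 2] / [3]
  Insert 2 (step 4): P = [1, 2] / [4, 7];  Q = [1, 2] / [3, 4]
  Insert 5 (step 5): P = [1, 2, 5] / [4, 7];  Q = [1, 2, 5] / [3, 4]
  Insert 3 (step 6): P = [1, 2, 3] / [4, 5] / [7];  Q = [1, 2, 5] / [3, 4] / [6]
  Insert 6 (step 7): P = [1, 2, 3, 6] / [4, 5] / [7];  Q = [1, 2, 5, 7] / [3, 4] / [6]
Final shape: (4, 2, 1).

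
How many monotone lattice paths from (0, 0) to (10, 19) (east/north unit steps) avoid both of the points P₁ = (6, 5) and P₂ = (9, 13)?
Number of paths = 15667960

Inclusion–exclusion. Total paths: C(29, 10) = 20030010. Through P₁: C(11, 6)·C(18, 4) = 1413720. Through P₂: C(22, 9)·C(7, 1) = 3481940. Since P₁ is strictly southwest of P₂, a monotone path through both must visit P₁ then P₂; paths through both = C(11, 6)·C(11, 3)·C(7, 1) = 533610. Avoid both = 20030010 − 1413720 − 3481940 + 533610 = 15667960.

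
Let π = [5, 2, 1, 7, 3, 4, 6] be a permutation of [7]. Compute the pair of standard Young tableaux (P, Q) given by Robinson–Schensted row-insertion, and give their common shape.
P = [1, 3, 4, 6] / [2, 7] / [5];  Q = [1, 4, 6, 7] / [2, 5] / [3];  common shape = (4, 2, 1)

Row-insert the values π_1, π_2, … into P one at a time, bumping the leftmost entry strictly greater than the inserted value down to the next row. The recording tableau Q records, in position (i, j), the step at which that cell was added to P.
  Insert 5 (step 1): P = [5];  Q = [1]
  Insert 2 (step 2): P = [2] / [5];  Q = [1] / [2]
  Insert 1 (step 3): P = [1] / [2] / [5];  Q = [1] / [2] / [3]
  Insert 7 (step 4): P = [1, 7] / [2] / [5];  Q = [1, 4] / [2] / [3]
  Insert 3 (step 5): P = [1, 3] / [2, 7] / [5];  Q = [1, 4] / [2, 5] / [3]
  Insert 4 (step 6): P = [1, 3, 4] / [2, 7] / [5];  Q = [1, 4, 6] / [2, 5] / [3]
  Insert 6 (step 7): P = [1, 3, 4, 6] / [2, 7] / [5];  Q = [1, 4, 6, 7] / [2, 5] / [3]
Final shape: (4, 2, 1).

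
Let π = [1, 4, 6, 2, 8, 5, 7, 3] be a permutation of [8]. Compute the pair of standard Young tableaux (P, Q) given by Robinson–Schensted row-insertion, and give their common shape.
P = [1, 2, 3, 7] / [4, 5, 8] / [6];  Q = [1, 2, 3, 5] / [4, 6, 7] / [8];  common shape = (4, 3, 1)

Row-insert the values π_1, π_2, … into P one at a time, bumping the leftmost entry strictly greater than the inserted value down to the next row. The recording tableau Q records, in position (i, j), the step at which that cell was added to P.
  Insert 1 (step 1): P = [1];  Q = [1]
  Insert 4 (step 2): P = [1, 4];  Q = [1, 2]
  Insert 6 (step 3): P = [1, 4, 6];  Q = [1, 2, 3]
  Insert 2 (step 4): P = [1, 2, 6] / [4];  Q = [1, 2, 3] / [4]
  Insert 8 (step 5): P = [1, 2, 6, 8] / [4];  Q = [1, 2, 3, 5] / [4]
  Insert 5 (step 6): P = [1, 2, 5, 8] / [4, 6];  Q = [1, 2, 3, 5] / [4, 6]
  Insert 7 (step 7): P = [1, 2, 5, 7] / [4, 6, 8];  Q = [1, 2, 3, 5] / [4, 6, 7]
  Insert 3 (step 8): P = [1, 2, 3, 7] / [4, 5, 8] / [6];  Q = [1, 2, 3, 5] / [4, 6, 7] / [8]
Final shape: (4, 3, 1).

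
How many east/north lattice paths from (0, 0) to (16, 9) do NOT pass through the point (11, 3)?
Number of paths = 1874807

Total paths from (0, 0) to (16, 9): C(25, 16) = 2042975. Paths through (11, 3): (paths (0, 0) → (11, 3)) × (paths (11, 3) → (16, 9)) = C(14, 11) · C(11, 5) = 364 · 462 = 168168. Avoidance count = 2042975 − 168168 = 1874807.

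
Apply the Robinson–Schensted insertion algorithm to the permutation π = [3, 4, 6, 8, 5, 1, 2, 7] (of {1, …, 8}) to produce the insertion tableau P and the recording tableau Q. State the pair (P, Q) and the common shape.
P = [1, 2, 5, 7] / [3, 4, 8] / [6];  Q = [1, 2, 3, 4] / [5, 7, 8] / [6];  common shape = (4, 3, 1)

Row-insert the values π_1, π_2, … into P one at a time, bumping the leftmost entry strictly greater than the inserted value down to the next row. The recording tableau Q records, in position (i, j), the step at which that cell was added to P.
  Insert 3 (step 1): P = [3];  Q = [1]
  Insert 4 (step 2): P = [3, 4];  Q = [1, 2]
  Insert 6 (step 3): P = [3, 4, 6];  Q = [1, 2, 3]
  Insert 8 (step 4): P = [3, 4, 6, 8];  Q = [1, 2, 3, 4]
  Insert 5 (step 5): P = [3, 4, 5, 8] / [6];  Q = [1, 2, 3, 4] / [5]
  Insert 1 (step 6): P = [1, 4, 5, 8] / [3] / [6];  Q = [1, 2, 3, 4] / [5] / [6]
  Insert 2 (step 7): P = [1, 2, 5, 8] / [3, 4] / [6];  Q = [1, 2, 3, 4] / [5, 7] / [6]
  Insert 7 (step 8): P = [1, 2, 5, 7] / [3, 4, 8] / [6];  Q = [1, 2, 3, 4] / [5, 7, 8] / [6]
Final shape: (4, 3, 1).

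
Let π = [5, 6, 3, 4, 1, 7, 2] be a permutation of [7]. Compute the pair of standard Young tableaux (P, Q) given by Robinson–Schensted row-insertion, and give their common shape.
P = [1, 2, 7] / [3, 4] / [5, 6];  Q = [1, 2, 6] / [3, 4] / [5, 7];  common shape = (3, 2, 2)

Row-insert the values π_1, π_2, … into P one at a time, bumping the leftmost entry strictly greater than the inserted value down to the next row. The recording tableau Q records, in position (i, j), the step at which that cell was added to P.
  Insert 5 (step 1): P = [5];  Q = [1]
  Insert 6 (step 2): P = [5, 6];  Q = [1, 2]
  Insert 3 (step 3): P = [3, 6] / [5];  Q = [1, 2] / [3]
  Insert 4 (step 4): P = [3, 4] / [5, 6];  Q = [1, 2] / [3, 4]
  Insert 1 (step 5): P = [1, 4] / [3, 6] / [5];  Q = [1, 2] / [3, 4] / [5]
  Insert 7 (step 6): P = [1, 4, 7] / [3, 6] / [5];  Q = [1, 2, 6] / [3, 4] / [5]
  Insert 2 (step 7): P = [1, 2, 7] / [3, 4] / [5, 6];  Q = [1, 2, 6] / [3, 4] / [5, 7]
Final shape: (3, 2, 2).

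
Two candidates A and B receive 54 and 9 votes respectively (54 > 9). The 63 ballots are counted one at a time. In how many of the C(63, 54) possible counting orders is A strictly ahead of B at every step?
Strict-lead orderings = 16905492725

Total orderings of the 63 votes with 54 for A: C(63, 54) = 23667689815. By the Bertrand ballot formula (Cycle Lemma / reflection principle), the number of orderings in which A is strictly ahead of B throughout is (p − q)/(p + q) · C(p + q, p) = (54 − 9)/(54 + 9) · 23667689815 = 16905492725.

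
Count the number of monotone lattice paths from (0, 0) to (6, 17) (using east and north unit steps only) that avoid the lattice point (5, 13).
Number of paths = 58107

Total paths from (0, 0) to (6, 17): C(23, 6) = 100947. Paths through (5, 13): (paths (0, 0) → (5, 13)) × (paths (5, 13) → (6, 17)) = C(18, 5) · C(5, 1) = 8568 · 5 = 42840. Avoidance count = 100947 − 42840 = 58107.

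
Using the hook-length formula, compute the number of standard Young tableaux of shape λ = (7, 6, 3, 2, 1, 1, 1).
# SYT of shape (7, 6, 3, 2, 1, 1, 1) = 714424320

Hook-length formula: f^λ = n! / Π hook(c), product over all cells c of the Young diagram. For λ = (7, 6, 3, 2, 1, 1, 1), n = 21 boxes. Hook lengths by row (left-to-right, top-to-bottom): [13, 9, 7, 5, 4, 3, 1]; [11, 7, 5, 3, 2, 1]; [7, 3, 1]; [5, 1]; [3]; [2]; [1]. Product of hooks = 71513442000. So f^λ = 21! / 71513442000 = 51090942171709440000 / 71513442000 = 714424320.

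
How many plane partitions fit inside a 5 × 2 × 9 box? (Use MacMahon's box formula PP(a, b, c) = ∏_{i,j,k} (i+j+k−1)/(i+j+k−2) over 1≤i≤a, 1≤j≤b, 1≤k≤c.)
PP(5, 2, 9) = 1002001

Evaluate the triple product over i = 1..5, j = 1..2, k = 1..9. The factors are (2/1) · (3/2) · (4/3) · (5/4) · (6/5) · (7/6) · (8/7) · (9/8) · … (90 factors total). The numerators and denominators telescope so the product is an integer; carrying out the multiplication exactly gives PP(5, 2, 9) = 1002001.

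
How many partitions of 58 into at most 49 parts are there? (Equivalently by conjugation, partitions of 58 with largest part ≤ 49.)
p(58, parts ≤ 49) = 715153

Use the recurrence p(n, m) = p(n, m−1) + p(n−m, m): either the largest part is < m (count p(n, m−1)) or the largest part is exactly m (remove one copy of m, count p(n−m, m)). With p(0, ·) = 1 this gives p(58, parts ≤ 49) = 715153. (By conjugating Young diagrams, this also counts partitions of 58 into at most 49 parts.)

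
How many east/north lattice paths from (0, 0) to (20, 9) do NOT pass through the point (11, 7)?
Number of paths = 8264685

Total paths from (0, 0) to (20, 9): C(29, 20) = 10015005. Paths through (11, 7): (paths (0, 0) → (11, 7)) × (paths (11, 7) → (20, 9)) = C(18, 11) · C(11, 9) = 31824 · 55 = 1750320. Avoidance count = 10015005 − 1750320 = 8264685.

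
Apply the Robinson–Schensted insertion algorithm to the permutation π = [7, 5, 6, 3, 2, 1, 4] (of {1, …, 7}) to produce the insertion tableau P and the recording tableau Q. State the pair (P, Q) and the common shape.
P = [1, 4] / [2, 6] / [3] / [5] / [7];  Q = [1, 3] / [2, 7] / [4] / [5] / [6];  common shape = (2, 2, 1, 1, 1)

Row-insert the values π_1, π_2, … into P one at a time, bumping the leftmost entry strictly greater than the inserted value down to the next row. The recording tableau Q records, in position (i, j), the step at which that cell was added to P.
  Insert 7 (step 1): P = [7];  Q = [1]
  Insert 5 (step 2): P = [5] / [7];  Q = [1] / [2]
  Insert 6 (step 3): P = [5, 6] / [7];  Q = [1, 3] / [2]
  Insert 3 (step 4): P = [3, 6] / [5] / [7];  Q = [1, 3] / [2] / [4]
  Insert 2 (step 5): P = [2, 6] / [3] / [5] / [7];  Q = [1, 3] / [2] / [4] / [5]
  Insert 1 (step 6): P = [1, 6] / [2] / [3] / [5] / [7];  Q = [1, 3] / [2] / [4] / [5] / [6]
  Insert 4 (step 7): P = [1, 4] / [2, 6] / [3] / [5] / [7];  Q = [1, 3] / [2, 7] / [4] / [5] / [6]
Final shape: (2, 2, 1, 1, 1).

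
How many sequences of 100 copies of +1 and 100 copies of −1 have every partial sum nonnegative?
C_100 = 896519947090131496687170070074100632420837521538745909320

These ballot sequences are counted by the Catalan number C_n = (1/(n + 1)) · C(2n, n). For n = 100: C_100 = (1/101) · C(200, 100) = 90548514656103281165404177077484163874504589675413336841320/101 = 896519947090131496687170070074100632420837521538745909320.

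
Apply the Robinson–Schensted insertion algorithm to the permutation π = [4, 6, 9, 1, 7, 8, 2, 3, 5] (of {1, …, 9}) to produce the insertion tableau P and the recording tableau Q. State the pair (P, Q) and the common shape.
P = [1, 2, 3, 5] / [4, 6, 7, 8] / [9];  Q = [1, 2, 3, 6] / [4, 5, 8, 9] / [7];  common shape = (4, 4, 1)

Row-insert the values π_1, π_2, … into P one at a time, bumping the leftmost entry strictly greater than the inserted value down to the next row. The recording tableau Q records, in position (i, j), the step at which that cell was added to P.
  Insert 4 (step 1): P = [4];  Q = [1]
  Insert 6 (step 2): P = [4, 6];  Q = [1, 2]
  Insert 9 (step 3): P = [4, 6, 9];  Q = [1, 2, 3]
  Insert 1 (step 4): P = [1, 6, 9] / [4];  Q = [1, 2, 3] / [4]
  Insert 7 (step 5): P = [1, 6, 7] / [4, 9];  Q = [1, 2, 3] / [4, 5]
  Insert 8 (step 6): P = [1, 6, 7, 8] / [4, 9];  Q = [1, 2, 3, 6] / [4, 5]
  Insert 2 (step 7): P = [1, 2, 7, 8] / [4, 6] / [9];  Q = [1, 2, 3, 6] / [4, 5] / [7]
  Insert 3 (step 8): P = [1, 2, 3, 8] / [4, 6, 7] / [9];  Q = [1, 2, 3, 6] / [4, 5, 8] / [7]
  Insert 5 (step 9): P = [1, 2, 3, 5] / [4, 6, 7, 8] / [9];  Q = [1, 2, 3, 6] / [4, 5, 8, 9] / [7]
Final shape: (4, 4, 1).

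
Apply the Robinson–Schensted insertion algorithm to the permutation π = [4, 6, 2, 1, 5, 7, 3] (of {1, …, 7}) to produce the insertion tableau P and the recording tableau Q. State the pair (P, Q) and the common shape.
P = [1, 3, 7] / [2, 5] / [4, 6];  Q = [1, 2, 6] / [3, 5] / [4, 7];  common shape = (3, 2, 2)

Row-insert the values π_1, π_2, … into P one at a time, bumping the leftmost entry strictly greater than the inserted value down to the next row. The recording tableau Q records, in position (i, j), the step at which that cell was added to P.
  Insert 4 (step 1): P = [4];  Q = [1]
  Insert 6 (step 2): P = [4, 6];  Q = [1, 2]
  Insert 2 (step 3): P = [2, 6] / [4];  Q = [1, 2] / [3]
  Insert 1 (step 4): P = [1, 6] / [2] / [4];  Q = [1, 2] / [3] / [4]
  Insert 5 (step 5): P = [1, 5] / [2, 6] / [4];  Q = [1, 2] / [3, 5] / [4]
  Insert 7 (step 6): P = [1, 5, 7] / [2, 6] / [4];  Q = [1, 2, 6] / [3, 5] / [4]
  Insert 3 (step 7): P = [1, 3, 7] / [2, 5] / [4, 6];  Q = [1, 2, 6] / [3, 5] / [4, 7]
Final shape: (3, 2, 2).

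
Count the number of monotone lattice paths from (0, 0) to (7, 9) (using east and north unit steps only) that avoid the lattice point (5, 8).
Number of paths = 7579

Total paths from (0, 0) to (7, 9): C(16, 7) = 11440. Paths through (5, 8): (paths (0, 0) → (5, 8)) × (paths (5, 8) → (7, 9)) = C(13, 5) · C(3, 2) = 1287 · 3 = 3861. Avoidance count = 11440 − 3861 = 7579.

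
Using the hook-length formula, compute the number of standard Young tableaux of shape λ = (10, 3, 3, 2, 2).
# SYT of shape (10, 3, 3, 2, 2) = 18418752

Hook-length formula: f^λ = n! / Π hook(c), product over all cells c of the Young diagram. For λ = (10, 3, 3, 2, 2), n = 20 boxes. Hook lengths by row (left-to-right, top-to-bottom): [14, 13, 10, 7, 6, 5, 4, 3, 2, 1]; [6, 5, 2]; [5, 4, 1]; [3, 2]; [2, 1]. Product of hooks = 132088320000. So f^λ = 20! / 132088320000 = 2432902008176640000 / 132088320000 = 18418752.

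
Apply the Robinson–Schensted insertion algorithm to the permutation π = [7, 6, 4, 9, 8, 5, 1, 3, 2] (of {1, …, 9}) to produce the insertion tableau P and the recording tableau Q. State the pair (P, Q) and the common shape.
P = [1, 2] / [3, 5] / [4, 8] / [6, 9] / [7];  Q = [1, 4] / [2, 5] / [3, 6] / [7, 8] / [9];  common shape = (2, 2, 2, 2, 1)

Row-insert the values π_1, π_2, … into P one at a time, bumping the leftmost entry strictly greater than the inserted value down to the next row. The recording tableau Q records, in position (i, j), the step at which that cell was added to P.
  Insert 7 (step 1): P = [7];  Q = [1]
  Insert 6 (step 2): P = [6] / [7];  Q = [1] / [2]
  Insert 4 (step 3): P = [4] / [6] / [7];  Q = [1] / [2] / [3]
  Insert 9 (step 4): P = [4, 9] / [6] / [7];  Q = [1, 4] / [2] / [3]
  Insert 8 (step 5): P = [4, 8] / [6, 9] / [7];  Q = [1, 4] / [2, 5] / [3]
  Insert 5 (step 6): P = [4, 5] / [6, 8] / [7, 9];  Q = [1, 4] / [2, 5] / [3, 6]
  Insert 1 (step 7): P = [1, 5] / [4, 8] / [6, 9] / [7];  Q = [1, 4] / [2, 5] / [3, 6] / [7]
  Insert 3 (step 8): P = [1, 3] / [4, 5] / [6, 8] / [7, 9];  Q = [1, 4] / [2, 5] / [3, 6] / [7, 8]
  Insert 2 (step 9): P = [1, 2] / [3, 5] / [4, 8] / [6, 9] / [7];  Q = [1, 4] / [2, 5] / [3, 6] / [7, 8] / [9]
Final shape: (2, 2, 2, 2, 1).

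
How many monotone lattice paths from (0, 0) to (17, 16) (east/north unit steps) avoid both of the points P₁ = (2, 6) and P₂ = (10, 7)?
Number of paths = 855675590

Inclusion–exclusion. Total paths: C(33, 17) = 1166803110. Through P₁: C(8, 2)·C(25, 15) = 91525280. Through P₂: C(17, 10)·C(16, 7) = 222485120. Since P₁ is strictly southwest of P₂, a monotone path through both must visit P₁ then P₂; paths through both = C(8, 2)·C(9, 8)·C(16, 7) = 2882880. Avoid both = 1166803110 − 91525280 − 222485120 + 2882880 = 855675590.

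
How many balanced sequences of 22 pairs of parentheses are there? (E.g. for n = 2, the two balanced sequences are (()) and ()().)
C_22 = 91482563640

These balanced parentheses are counted by the Catalan number C_n = (1/(n + 1)) · C(2n, n). For n = 22: C_22 = (1/23) · C(44, 22) = 2104098963720/23 = 91482563640.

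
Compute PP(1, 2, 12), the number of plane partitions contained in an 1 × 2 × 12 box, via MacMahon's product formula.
PP(1, 2, 12) = 91

Evaluate the triple product over i = 1..1, j = 1..2, k = 1..12. The factors are (2/1) · (3/2) · (4/3) · (5/4) · (6/5) · (7/6) · (8/7) · (9/8) · … (24 factors total). The numerators and denominators telescope so the product is an integer; carrying out the multiplication exactly gives PP(1, 2, 12) = 91.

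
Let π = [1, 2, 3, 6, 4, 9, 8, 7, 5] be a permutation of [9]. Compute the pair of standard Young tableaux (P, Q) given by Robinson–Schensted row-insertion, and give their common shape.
P = [1, 2, 3, 4, 5] / [6, 7] / [8] / [9];  Q = [1, 2, 3, 4, 6] / [5, 7] / [8] / [9];  common shape = (5, 2, 1, 1)

Row-insert the values π_1, π_2, … into P one at a time, bumping the leftmost entry strictly greater than the inserted value down to the next row. The recording tableau Q records, in position (i, j), the step at which that cell was added to P.
  Insert 1 (step 1): P = [1];  Q = [1]
  Insert 2 (step 2): P = [1, 2];  Q = [1, 2]
  Insert 3 (step 3): P = [1, 2, 3];  Q = [1, 2, 3]
  Insert 6 (step 4): P = [1, 2, 3, 6];  Q = [1, 2, 3, 4]
  Insert 4 (step 5): P = [1, 2, 3, 4] / [6];  Q = [1, 2, 3, 4] / [5]
  Insert 9 (step 6): P = [1, 2, 3, 4, 9] / [6];  Q = [1, 2, 3, 4, 6] / [5]
  Insert 8 (step 7): P = [1, 2, 3, 4, 8] / [6, 9];  Q = [1, 2, 3, 4, 6] / [5, 7]
  Insert 7 (step 8): P = [1, 2, 3, 4, 7] / [6, 8] / [9];  Q = [1, 2, 3, 4, 6] / [5, 7] / [8]
  Insert 5 (step 9): P = [1, 2, 3, 4, 5] / [6, 7] / [8] / [9];  Q = [1, 2, 3, 4, 6] / [5, 7] / [8] / [9]
Final shape: (5, 2, 1, 1).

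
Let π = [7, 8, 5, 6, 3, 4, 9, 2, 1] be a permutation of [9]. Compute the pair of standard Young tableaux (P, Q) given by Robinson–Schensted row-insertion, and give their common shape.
P = [1, 4, 9] / [2, 6] / [3, 8] / [5] / [7];  Q = [1, 2, 7] / [3, 4] / [5, 6] / [8] / [9];  common shape = (3, 2, 2, 1, 1)

Row-insert the values π_1, π_2, … into P one at a time, bumping the leftmost entry strictly greater than the inserted value down to the next row. The recording tableau Q records, in position (i, j), the step at which that cell was added to P.
  Insert 7 (step 1): P = [7];  Q = [1]
  Insert 8 (step 2): P = [7, 8];  Q = [1, 2]
  Insert 5 (step 3): P = [5, 8] / [7];  Q = [1, 2] / [3]
  Insert 6 (step 4): P = [5, 6] / [7, 8];  Q = [1, 2] / [3, 4]
  Insert 3 (step 5): P = [3, 6] / [5, 8] / [7];  Q = [1, 2] / [3, 4] / [5]
  Insert 4 (step 6): P = [3, 4] / [5, 6] / [7, 8];  Q = [1, 2] / [3, 4] / [5, 6]
  Insert 9 (step 7): P = [3, 4, 9] / [5, 6] / [7, 8];  Q = [1, 2, 7] / [3, 4] / [5, 6]
  Insert 2 (step 8): P = [2, 4, 9] / [3, 6] / [5, 8] / [7];  Q = [1, 2, 7] / [3, 4] / [5, 6] / [8]
  Insert 1 (step 9): P = [1, 4, 9] / [2, 6] / [3, 8] / [5] / [7];  Q = [1, 2, 7] / [3, 4] / [5, 6] / [8] / [9]
Final shape: (3, 2, 2, 1, 1).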